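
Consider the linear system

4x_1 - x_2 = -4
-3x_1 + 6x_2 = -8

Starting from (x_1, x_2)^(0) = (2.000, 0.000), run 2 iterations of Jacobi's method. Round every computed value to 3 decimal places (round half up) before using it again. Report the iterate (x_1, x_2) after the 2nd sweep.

Iteration 1:
  x_1 = (-4 - (-1)·0.000) / (4) = -1.000
  x_2 = (-8 - (-3)·2.000) / (6) = -0.333
Iteration 2:
  x_1 = (-4 - (-1)·-0.333) / (4) = -1.083
  x_2 = (-8 - (-3)·-1.000) / (6) = -1.833

(-1.083, -1.833)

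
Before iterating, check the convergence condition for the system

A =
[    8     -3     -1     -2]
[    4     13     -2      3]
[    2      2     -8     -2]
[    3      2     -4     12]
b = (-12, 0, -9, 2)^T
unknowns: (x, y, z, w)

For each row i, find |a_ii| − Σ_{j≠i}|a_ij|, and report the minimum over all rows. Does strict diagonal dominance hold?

2

row 1: |8| − (3+1+2) = 2
row 2: |13| − (4+2+3) = 4
row 3: |-8| − (2+2+2) = 2
row 4: |12| − (3+2+4) = 3
minimum over rows = 2 → strictly diagonally dominant (convergence guaranteed)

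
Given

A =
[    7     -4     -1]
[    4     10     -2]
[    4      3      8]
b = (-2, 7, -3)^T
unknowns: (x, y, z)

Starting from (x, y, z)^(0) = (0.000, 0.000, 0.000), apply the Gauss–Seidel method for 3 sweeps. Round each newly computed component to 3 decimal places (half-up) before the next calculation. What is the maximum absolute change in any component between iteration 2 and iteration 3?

Iteration 1:
  x = (-2 - (-4)·0.000 - (-1)·0.000) / (7) = -0.286
  y = (7 - (4)·-0.286 - (-2)·0.000) / (10) = 0.814
  z = (-3 - (4)·-0.286 - (3)·0.814) / (8) = -0.537
Iteration 2:
  x = (-2 - (-4)·0.814 - (-1)·-0.537) / (7) = 0.103
  y = (7 - (4)·0.103 - (-2)·-0.537) / (10) = 0.551
  z = (-3 - (4)·0.103 - (3)·0.551) / (8) = -0.633
Iteration 3:
  x = (-2 - (-4)·0.551 - (-1)·-0.633) / (7) = -0.061
  y = (7 - (4)·-0.061 - (-2)·-0.633) / (10) = 0.598
  z = (-3 - (4)·-0.061 - (3)·0.598) / (8) = -0.569
Change: (-0.164, 0.047, 0.064) → max |·| = 0.164

0.164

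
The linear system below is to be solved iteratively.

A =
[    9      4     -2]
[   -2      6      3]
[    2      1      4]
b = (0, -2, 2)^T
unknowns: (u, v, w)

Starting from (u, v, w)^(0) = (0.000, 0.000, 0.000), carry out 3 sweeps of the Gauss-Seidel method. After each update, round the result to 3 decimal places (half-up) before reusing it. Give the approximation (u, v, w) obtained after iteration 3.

(0.346, -0.465, 0.443)

Iteration 1:
  u = (0 - (4)·0.000 - (-2)·0.000) / (9) = 0.000
  v = (-2 - (-2)·0.000 - (3)·0.000) / (6) = -0.333
  w = (2 - (2)·0.000 - (1)·-0.333) / (4) = 0.583
Iteration 2:
  u = (0 - (4)·-0.333 - (-2)·0.583) / (9) = 0.278
  v = (-2 - (-2)·0.278 - (3)·0.583) / (6) = -0.532
  w = (2 - (2)·0.278 - (1)·-0.532) / (4) = 0.494
Iteration 3:
  u = (0 - (4)·-0.532 - (-2)·0.494) / (9) = 0.346
  v = (-2 - (-2)·0.346 - (3)·0.494) / (6) = -0.465
  w = (2 - (2)·0.346 - (1)·-0.465) / (4) = 0.443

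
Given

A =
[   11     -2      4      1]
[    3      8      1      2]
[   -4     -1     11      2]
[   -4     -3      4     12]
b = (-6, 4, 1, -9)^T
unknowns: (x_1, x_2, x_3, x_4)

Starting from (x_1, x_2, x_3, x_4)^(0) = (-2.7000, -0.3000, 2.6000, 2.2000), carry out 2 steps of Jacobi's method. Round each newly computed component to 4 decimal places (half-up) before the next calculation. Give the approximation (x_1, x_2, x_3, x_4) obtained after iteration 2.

Iteration 1:
  x_1 = (-6 - (-2)·-0.3000 - (4)·2.6000 - (1)·2.2000) / (11) = -1.7455
  x_2 = (4 - (3)·-2.7000 - (1)·2.6000 - (2)·2.2000) / (8) = 0.6375
  x_3 = (1 - (-4)·-2.7000 - (-1)·-0.3000 - (2)·2.2000) / (11) = -1.3182
  x_4 = (-9 - (-4)·-2.7000 - (-3)·-0.3000 - (4)·2.6000) / (12) = -2.5917
Iteration 2:
  x_1 = (-6 - (-2)·0.6375 - (4)·-1.3182 - (1)·-2.5917) / (11) = 0.2854
  x_2 = (4 - (3)·-1.7455 - (1)·-1.3182 - (2)·-2.5917) / (8) = 1.9673
  x_3 = (1 - (-4)·-1.7455 - (-1)·0.6375 - (2)·-2.5917) / (11) = -0.0146
  x_4 = (-9 - (-4)·-1.7455 - (-3)·0.6375 - (4)·-1.3182) / (12) = -0.7331

(0.2854, 1.9673, -0.0146, -0.7331)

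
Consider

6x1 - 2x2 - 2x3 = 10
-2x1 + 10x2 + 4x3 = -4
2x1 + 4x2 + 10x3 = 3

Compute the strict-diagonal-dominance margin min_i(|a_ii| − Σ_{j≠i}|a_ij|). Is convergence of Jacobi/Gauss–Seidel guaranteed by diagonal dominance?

row 1: |6| − (2+2) = 2
row 2: |10| − (2+4) = 4
row 3: |10| − (2+4) = 4
minimum over rows = 2 → strictly diagonally dominant (convergence guaranteed)

2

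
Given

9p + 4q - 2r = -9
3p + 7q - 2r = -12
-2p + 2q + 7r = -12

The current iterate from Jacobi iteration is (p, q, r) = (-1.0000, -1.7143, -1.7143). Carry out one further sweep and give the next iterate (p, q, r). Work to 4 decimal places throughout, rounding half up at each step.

One sweep:
  p = (-9 - (4)·-1.7143 - (-2)·-1.7143) / (9) = -0.6190
  q = (-12 - (3)·-1.0000 - (-2)·-1.7143) / (7) = -1.7755
  r = (-12 - (-2)·-1.0000 - (2)·-1.7143) / (7) = -1.5102

(-0.6190, -1.7755, -1.5102)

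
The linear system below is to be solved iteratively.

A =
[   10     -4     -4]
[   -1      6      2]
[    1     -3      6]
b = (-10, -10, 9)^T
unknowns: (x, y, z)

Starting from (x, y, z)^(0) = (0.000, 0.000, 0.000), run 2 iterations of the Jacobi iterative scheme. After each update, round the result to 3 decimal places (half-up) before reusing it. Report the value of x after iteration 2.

-1.067

Iteration 1:
  x = (-10 - (-4)·0.000 - (-4)·0.000) / (10) = -1.000
  y = (-10 - (-1)·0.000 - (2)·0.000) / (6) = -1.667
  z = (9 - (1)·0.000 - (-3)·0.000) / (6) = 1.500
Iteration 2:
  x = (-10 - (-4)·-1.667 - (-4)·1.500) / (10) = -1.067
  y = (-10 - (-1)·-1.000 - (2)·1.500) / (6) = -2.333
  z = (9 - (1)·-1.000 - (-3)·-1.667) / (6) = 0.833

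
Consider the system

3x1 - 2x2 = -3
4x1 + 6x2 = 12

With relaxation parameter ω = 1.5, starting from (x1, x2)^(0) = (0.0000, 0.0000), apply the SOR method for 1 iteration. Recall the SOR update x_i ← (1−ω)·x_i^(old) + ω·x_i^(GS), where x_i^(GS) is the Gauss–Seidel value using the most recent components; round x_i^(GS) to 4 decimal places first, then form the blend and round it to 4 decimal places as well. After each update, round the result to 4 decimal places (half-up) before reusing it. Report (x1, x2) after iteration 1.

Iteration 1:
  x1: GS value = (-3 - (-2)·0.0000) / (3) = -1.0000;  x1 ← (1−ω)·0.0000 + ω·-1.0000 = -1.5000
  x2: GS value = (12 - (4)·-1.5000) / (6) = 3.0000;  x2 ← (1−ω)·0.0000 + ω·3.0000 = 4.5000

(-1.5000, 4.5000)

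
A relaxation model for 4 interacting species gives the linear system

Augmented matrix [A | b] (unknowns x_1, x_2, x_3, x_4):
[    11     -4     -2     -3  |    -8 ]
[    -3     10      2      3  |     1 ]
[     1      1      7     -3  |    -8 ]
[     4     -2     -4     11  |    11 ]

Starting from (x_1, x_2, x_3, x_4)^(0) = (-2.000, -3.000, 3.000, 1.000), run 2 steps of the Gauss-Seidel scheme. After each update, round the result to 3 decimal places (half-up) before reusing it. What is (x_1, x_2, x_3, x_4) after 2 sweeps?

(-0.926, -0.399, -0.519, 1.075)

Iteration 1:
  x_1 = (-8 - (-4)·-3.000 - (-2)·3.000 - (-3)·1.000) / (11) = -1.000
  x_2 = (1 - (-3)·-1.000 - (2)·3.000 - (3)·1.000) / (10) = -1.100
  x_3 = (-8 - (1)·-1.000 - (1)·-1.100 - (-3)·1.000) / (7) = -0.414
  x_4 = (11 - (4)·-1.000 - (-2)·-1.100 - (-4)·-0.414) / (11) = 1.013
Iteration 2:
  x_1 = (-8 - (-4)·-1.100 - (-2)·-0.414 - (-3)·1.013) / (11) = -0.926
  x_2 = (1 - (-3)·-0.926 - (2)·-0.414 - (3)·1.013) / (10) = -0.399
  x_3 = (-8 - (1)·-0.926 - (1)·-0.399 - (-3)·1.013) / (7) = -0.519
  x_4 = (11 - (4)·-0.926 - (-2)·-0.399 - (-4)·-0.519) / (11) = 1.075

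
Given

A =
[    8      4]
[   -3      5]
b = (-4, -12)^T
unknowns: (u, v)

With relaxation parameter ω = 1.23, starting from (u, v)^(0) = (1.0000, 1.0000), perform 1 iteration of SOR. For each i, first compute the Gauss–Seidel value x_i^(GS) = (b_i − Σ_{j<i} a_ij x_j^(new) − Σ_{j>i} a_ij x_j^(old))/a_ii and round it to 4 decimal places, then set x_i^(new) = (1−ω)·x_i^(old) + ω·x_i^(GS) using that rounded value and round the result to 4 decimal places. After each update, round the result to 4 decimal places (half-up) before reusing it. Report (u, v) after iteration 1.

(-1.4600, -4.2595)

Iteration 1:
  u: GS value = (-4 - (4)·1.0000) / (8) = -1.0000;  u ← (1−ω)·1.0000 + ω·-1.0000 = -1.4600
  v: GS value = (-12 - (-3)·-1.4600) / (5) = -3.2760;  v ← (1−ω)·1.0000 + ω·-3.2760 = -4.2595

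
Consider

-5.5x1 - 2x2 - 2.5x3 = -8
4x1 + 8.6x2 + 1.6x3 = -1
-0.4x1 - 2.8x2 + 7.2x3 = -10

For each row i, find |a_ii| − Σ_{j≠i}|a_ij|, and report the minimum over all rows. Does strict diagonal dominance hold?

1

row 1: |-5.5| − (2+2.5) = 1
row 2: |8.6| − (4+1.6) = 3
row 3: |7.2| − (0.4+2.8) = 4
minimum over rows = 1 → strictly diagonally dominant (convergence guaranteed)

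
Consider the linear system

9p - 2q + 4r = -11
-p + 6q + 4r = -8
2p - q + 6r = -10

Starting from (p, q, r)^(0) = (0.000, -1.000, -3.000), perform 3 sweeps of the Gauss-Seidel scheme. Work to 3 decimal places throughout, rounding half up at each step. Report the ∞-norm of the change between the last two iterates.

Iteration 1:
  p = (-11 - (-2)·-1.000 - (4)·-3.000) / (9) = -0.111
  q = (-8 - (-1)·-0.111 - (4)·-3.000) / (6) = 0.648
  r = (-10 - (2)·-0.111 - (-1)·0.648) / (6) = -1.522
Iteration 2:
  p = (-11 - (-2)·0.648 - (4)·-1.522) / (9) = -0.402
  q = (-8 - (-1)·-0.402 - (4)·-1.522) / (6) = -0.386
  r = (-10 - (2)·-0.402 - (-1)·-0.386) / (6) = -1.597
Iteration 3:
  p = (-11 - (-2)·-0.386 - (4)·-1.597) / (9) = -0.598
  q = (-8 - (-1)·-0.598 - (4)·-1.597) / (6) = -0.368
  r = (-10 - (2)·-0.598 - (-1)·-0.368) / (6) = -1.529
Change: (-0.196, 0.018, 0.068) → max |·| = 0.196

0.196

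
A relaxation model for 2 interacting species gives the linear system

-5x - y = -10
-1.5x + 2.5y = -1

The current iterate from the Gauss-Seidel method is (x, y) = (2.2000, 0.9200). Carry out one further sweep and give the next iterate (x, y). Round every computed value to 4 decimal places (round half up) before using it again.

(1.8160, 0.6896)

One sweep:
  x = (-10 - (-1)·0.9200) / (-5) = 1.8160
  y = (-1 - (-1.5)·1.8160) / (2.5) = 0.6896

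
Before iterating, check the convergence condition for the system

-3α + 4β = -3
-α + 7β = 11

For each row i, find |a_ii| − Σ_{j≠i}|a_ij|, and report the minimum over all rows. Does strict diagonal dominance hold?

row 1: |-3| − (4) = -1
row 2: |7| − (1) = 6
minimum over rows = -1 → not strictly diagonally dominant

-1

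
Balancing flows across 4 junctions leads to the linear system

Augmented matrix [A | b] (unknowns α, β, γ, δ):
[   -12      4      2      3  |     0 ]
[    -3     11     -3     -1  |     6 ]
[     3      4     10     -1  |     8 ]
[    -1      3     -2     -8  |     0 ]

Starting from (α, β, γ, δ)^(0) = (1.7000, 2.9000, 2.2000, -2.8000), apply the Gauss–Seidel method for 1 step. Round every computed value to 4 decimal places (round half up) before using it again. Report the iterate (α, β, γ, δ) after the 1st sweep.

(0.6333, 1.0636, -0.0954, 0.3435)

Iteration 1:
  α = (0 - (4)·2.9000 - (2)·2.2000 - (3)·-2.8000) / (-12) = 0.6333
  β = (6 - (-3)·0.6333 - (-3)·2.2000 - (-1)·-2.8000) / (11) = 1.0636
  γ = (8 - (3)·0.6333 - (4)·1.0636 - (-1)·-2.8000) / (10) = -0.0954
  δ = (0 - (-1)·0.6333 - (3)·1.0636 - (-2)·-0.0954) / (-8) = 0.3435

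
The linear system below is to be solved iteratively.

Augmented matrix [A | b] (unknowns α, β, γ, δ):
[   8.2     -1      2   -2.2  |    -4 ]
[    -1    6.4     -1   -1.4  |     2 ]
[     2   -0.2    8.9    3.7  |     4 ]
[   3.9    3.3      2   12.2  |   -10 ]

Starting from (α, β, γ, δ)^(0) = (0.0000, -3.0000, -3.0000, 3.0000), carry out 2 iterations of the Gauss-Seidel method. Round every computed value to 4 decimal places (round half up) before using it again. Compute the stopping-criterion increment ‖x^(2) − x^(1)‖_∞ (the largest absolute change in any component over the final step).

Iteration 1:
  α = (-4 - (-1)·-3.0000 - (2)·-3.0000 - (-2.2)·3.0000) / (8.2) = 0.6829
  β = (2 - (-1)·0.6829 - (-1)·-3.0000 - (-1.4)·3.0000) / (6.4) = 0.6067
  γ = (4 - (2)·0.6829 - (-0.2)·0.6067 - (3.7)·3.0000) / (8.9) = -0.9376
  δ = (-10 - (3.9)·0.6829 - (3.3)·0.6067 - (2)·-0.9376) / (12.2) = -1.0484
Iteration 2:
  α = (-4 - (-1)·0.6067 - (2)·-0.9376 - (-2.2)·-1.0484) / (8.2) = -0.4664
  β = (2 - (-1)·-0.4664 - (-1)·-0.9376 - (-1.4)·-1.0484) / (6.4) = -0.1362
  γ = (4 - (2)·-0.4664 - (-0.2)·-0.1362 - (3.7)·-1.0484) / (8.9) = 0.9870
  δ = (-10 - (3.9)·-0.4664 - (3.3)·-0.1362 - (2)·0.9870) / (12.2) = -0.7955
Change: (-1.1493, -0.7429, 1.9246, 0.2529) → max |·| = 1.9246

1.9246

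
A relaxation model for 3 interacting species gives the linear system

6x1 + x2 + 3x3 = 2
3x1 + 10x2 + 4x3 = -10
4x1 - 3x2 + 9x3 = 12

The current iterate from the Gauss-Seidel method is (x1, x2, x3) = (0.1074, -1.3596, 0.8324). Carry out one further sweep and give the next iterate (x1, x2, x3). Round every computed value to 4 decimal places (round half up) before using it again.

(0.1437, -1.3761, 0.8108)

One sweep:
  x1 = (2 - (1)·-1.3596 - (3)·0.8324) / (6) = 0.1437
  x2 = (-10 - (3)·0.1437 - (4)·0.8324) / (10) = -1.3761
  x3 = (12 - (4)·0.1437 - (-3)·-1.3761) / (9) = 0.8108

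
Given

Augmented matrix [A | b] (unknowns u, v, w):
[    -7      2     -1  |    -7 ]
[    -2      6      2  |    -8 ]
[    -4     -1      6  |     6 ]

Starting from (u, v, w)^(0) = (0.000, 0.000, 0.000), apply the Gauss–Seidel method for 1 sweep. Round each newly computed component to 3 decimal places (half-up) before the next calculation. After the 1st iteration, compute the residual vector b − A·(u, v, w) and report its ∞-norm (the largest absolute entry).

3.500

Iteration 1:
  u = (-7 - (2)·0.000 - (-1)·0.000) / (-7) = 1.000
  v = (-8 - (-2)·1.000 - (2)·0.000) / (6) = -1.000
  w = (6 - (-4)·1.000 - (-1)·-1.000) / (6) = 1.500
Residual b − A·x = (3.500, -3.000, 0.000); ∞-norm = 3.500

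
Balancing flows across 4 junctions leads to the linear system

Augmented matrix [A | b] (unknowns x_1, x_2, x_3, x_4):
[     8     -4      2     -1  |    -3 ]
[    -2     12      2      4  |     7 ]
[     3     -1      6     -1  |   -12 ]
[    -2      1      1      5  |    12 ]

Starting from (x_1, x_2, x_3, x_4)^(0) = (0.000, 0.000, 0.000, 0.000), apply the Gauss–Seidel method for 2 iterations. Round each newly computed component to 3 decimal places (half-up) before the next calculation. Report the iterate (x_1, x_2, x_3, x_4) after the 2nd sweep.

Iteration 1:
  x_1 = (-3 - (-4)·0.000 - (2)·0.000 - (-1)·0.000) / (8) = -0.375
  x_2 = (7 - (-2)·-0.375 - (2)·0.000 - (4)·0.000) / (12) = 0.521
  x_3 = (-12 - (3)·-0.375 - (-1)·0.521 - (-1)·0.000) / (6) = -1.726
  x_4 = (12 - (-2)·-0.375 - (1)·0.521 - (1)·-1.726) / (5) = 2.491
Iteration 2:
  x_1 = (-3 - (-4)·0.521 - (2)·-1.726 - (-1)·2.491) / (8) = 0.628
  x_2 = (7 - (-2)·0.628 - (2)·-1.726 - (4)·2.491) / (12) = 0.145
  x_3 = (-12 - (3)·0.628 - (-1)·0.145 - (-1)·2.491) / (6) = -1.875
  x_4 = (12 - (-2)·0.628 - (1)·0.145 - (1)·-1.875) / (5) = 2.997

(0.628, 0.145, -1.875, 2.997)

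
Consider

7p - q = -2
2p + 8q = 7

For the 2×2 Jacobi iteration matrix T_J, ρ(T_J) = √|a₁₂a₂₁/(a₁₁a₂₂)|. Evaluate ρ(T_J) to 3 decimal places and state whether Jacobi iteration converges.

0.189

a₁₂a₂₁/(a₁₁a₂₂) = (-1)·(2) / ((7)·(8)) = -0.035714
ρ = √|-0.035714| = √0.035714 = 0.189
ρ < 1, so Jacobi converges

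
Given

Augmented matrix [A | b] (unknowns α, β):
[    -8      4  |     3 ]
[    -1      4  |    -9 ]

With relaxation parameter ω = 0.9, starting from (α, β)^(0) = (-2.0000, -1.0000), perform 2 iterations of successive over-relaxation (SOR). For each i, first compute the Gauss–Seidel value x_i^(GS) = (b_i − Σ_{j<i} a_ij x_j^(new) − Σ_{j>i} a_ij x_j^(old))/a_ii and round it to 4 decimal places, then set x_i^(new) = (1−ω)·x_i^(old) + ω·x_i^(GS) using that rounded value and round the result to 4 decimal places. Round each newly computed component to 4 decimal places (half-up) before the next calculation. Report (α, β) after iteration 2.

Iteration 1:
  α: GS value = (3 - (4)·-1.0000) / (-8) = -0.8750;  α ← (1−ω)·-2.0000 + ω·-0.8750 = -0.9875
  β: GS value = (-9 - (-1)·-0.9875) / (4) = -2.4969;  β ← (1−ω)·-1.0000 + ω·-2.4969 = -2.3472
Iteration 2:
  α: GS value = (3 - (4)·-2.3472) / (-8) = -1.5486;  α ← (1−ω)·-0.9875 + ω·-1.5486 = -1.4925
  β: GS value = (-9 - (-1)·-1.4925) / (4) = -2.6231;  β ← (1−ω)·-2.3472 + ω·-2.6231 = -2.5955

(-1.4925, -2.5955)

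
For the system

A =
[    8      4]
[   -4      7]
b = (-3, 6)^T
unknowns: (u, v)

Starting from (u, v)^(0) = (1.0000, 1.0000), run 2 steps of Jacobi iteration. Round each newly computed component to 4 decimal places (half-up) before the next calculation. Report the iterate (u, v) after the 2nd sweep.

(-1.0893, 0.3571)

Iteration 1:
  u = (-3 - (4)·1.0000) / (8) = -0.8750
  v = (6 - (-4)·1.0000) / (7) = 1.4286
Iteration 2:
  u = (-3 - (4)·1.4286) / (8) = -1.0893
  v = (6 - (-4)·-0.8750) / (7) = 0.3571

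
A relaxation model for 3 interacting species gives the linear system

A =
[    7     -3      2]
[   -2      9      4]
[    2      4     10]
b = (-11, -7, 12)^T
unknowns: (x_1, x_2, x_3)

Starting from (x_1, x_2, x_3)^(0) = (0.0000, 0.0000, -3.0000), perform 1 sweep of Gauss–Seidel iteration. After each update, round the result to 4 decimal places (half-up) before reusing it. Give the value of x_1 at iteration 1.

Iteration 1:
  x_1 = (-11 - (-3)·0.0000 - (2)·-3.0000) / (7) = -0.7143
  x_2 = (-7 - (-2)·-0.7143 - (4)·-3.0000) / (9) = 0.3968
  x_3 = (12 - (2)·-0.7143 - (4)·0.3968) / (10) = 1.1841

-0.7143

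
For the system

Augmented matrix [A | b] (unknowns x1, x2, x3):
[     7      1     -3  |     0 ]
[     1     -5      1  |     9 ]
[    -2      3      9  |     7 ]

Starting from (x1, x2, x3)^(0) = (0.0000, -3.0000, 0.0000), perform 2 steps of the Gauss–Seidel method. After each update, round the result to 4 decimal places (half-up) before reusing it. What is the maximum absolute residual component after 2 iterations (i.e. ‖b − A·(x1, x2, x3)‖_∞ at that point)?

Iteration 1:
  x1 = (0 - (1)·-3.0000 - (-3)·0.0000) / (7) = 0.4286
  x2 = (9 - (1)·0.4286 - (1)·0.0000) / (-5) = -1.7143
  x3 = (7 - (-2)·0.4286 - (3)·-1.7143) / (9) = 1.4445
Iteration 2:
  x1 = (0 - (1)·-1.7143 - (-3)·1.4445) / (7) = 0.8640
  x2 = (9 - (1)·0.8640 - (1)·1.4445) / (-5) = -1.3383
  x3 = (7 - (-2)·0.8640 - (3)·-1.3383) / (9) = 1.4159
Residual b − A·x = (-0.4620, 0.0286, -0.0002); ∞-norm = 0.4620

0.4620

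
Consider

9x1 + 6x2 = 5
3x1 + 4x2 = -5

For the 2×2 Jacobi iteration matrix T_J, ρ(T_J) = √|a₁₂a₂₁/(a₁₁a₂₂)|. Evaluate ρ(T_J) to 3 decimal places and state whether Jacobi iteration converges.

0.707

a₁₂a₂₁/(a₁₁a₂₂) = (6)·(3) / ((9)·(4)) = 0.500000
ρ = √|0.500000| = √0.500000 = 0.707
ρ < 1, so Jacobi converges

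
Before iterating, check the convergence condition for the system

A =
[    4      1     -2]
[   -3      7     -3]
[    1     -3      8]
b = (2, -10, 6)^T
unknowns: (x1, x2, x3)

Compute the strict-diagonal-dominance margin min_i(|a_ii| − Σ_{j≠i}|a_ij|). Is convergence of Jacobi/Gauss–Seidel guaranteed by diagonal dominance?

row 1: |4| − (1+2) = 1
row 2: |7| − (3+3) = 1
row 3: |8| − (1+3) = 4
minimum over rows = 1 → strictly diagonally dominant (convergence guaranteed)

1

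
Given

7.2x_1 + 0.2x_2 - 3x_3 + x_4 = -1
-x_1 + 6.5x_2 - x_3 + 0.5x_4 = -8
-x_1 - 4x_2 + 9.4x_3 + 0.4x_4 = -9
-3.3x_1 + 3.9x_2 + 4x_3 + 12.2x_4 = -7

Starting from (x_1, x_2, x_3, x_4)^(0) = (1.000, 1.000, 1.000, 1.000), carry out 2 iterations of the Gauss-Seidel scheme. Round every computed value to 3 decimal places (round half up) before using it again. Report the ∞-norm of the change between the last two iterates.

0.874

Iteration 1:
  x_1 = (-1 - (0.2)·1.000 - (-3)·1.000 - (1)·1.000) / (7.2) = 0.111
  x_2 = (-8 - (-1)·0.111 - (-1)·1.000 - (0.5)·1.000) / (6.5) = -1.137
  x_3 = (-9 - (-1)·0.111 - (-4)·-1.137 - (0.4)·1.000) / (9.4) = -1.472
  x_4 = (-7 - (-3.3)·0.111 - (3.9)·-1.137 - (4)·-1.472) / (12.2) = 0.302
Iteration 2:
  x_1 = (-1 - (0.2)·-1.137 - (-3)·-1.472 - (1)·0.302) / (7.2) = -0.763
  x_2 = (-8 - (-1)·-0.763 - (-1)·-1.472 - (0.5)·0.302) / (6.5) = -1.598
  x_3 = (-9 - (-1)·-0.763 - (-4)·-1.598 - (0.4)·0.302) / (9.4) = -1.731
  x_4 = (-7 - (-3.3)·-0.763 - (3.9)·-1.598 - (4)·-1.731) / (12.2) = 0.298
Change: (-0.874, -0.461, -0.259, -0.004) → max |·| = 0.874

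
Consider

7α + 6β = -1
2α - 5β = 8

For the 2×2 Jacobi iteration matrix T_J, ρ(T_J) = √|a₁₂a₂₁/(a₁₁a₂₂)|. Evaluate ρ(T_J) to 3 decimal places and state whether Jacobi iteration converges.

0.586

a₁₂a₂₁/(a₁₁a₂₂) = (6)·(2) / ((7)·(-5)) = -0.342857
ρ = √|-0.342857| = √0.342857 = 0.586
ρ < 1, so Jacobi converges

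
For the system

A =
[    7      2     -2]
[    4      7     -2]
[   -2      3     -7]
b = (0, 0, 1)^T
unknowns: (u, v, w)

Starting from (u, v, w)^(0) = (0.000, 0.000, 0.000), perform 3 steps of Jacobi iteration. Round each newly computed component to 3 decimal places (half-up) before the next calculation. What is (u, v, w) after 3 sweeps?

Iteration 1:
  u = (0 - (2)·0.000 - (-2)·0.000) / (7) = 0.000
  v = (0 - (4)·0.000 - (-2)·0.000) / (7) = 0.000
  w = (1 - (-2)·0.000 - (3)·0.000) / (-7) = -0.143
Iteration 2:
  u = (0 - (2)·0.000 - (-2)·-0.143) / (7) = -0.041
  v = (0 - (4)·0.000 - (-2)·-0.143) / (7) = -0.041
  w = (1 - (-2)·0.000 - (3)·0.000) / (-7) = -0.143
Iteration 3:
  u = (0 - (2)·-0.041 - (-2)·-0.143) / (7) = -0.029
  v = (0 - (4)·-0.041 - (-2)·-0.143) / (7) = -0.017
  w = (1 - (-2)·-0.041 - (3)·-0.041) / (-7) = -0.149

(-0.029, -0.017, -0.149)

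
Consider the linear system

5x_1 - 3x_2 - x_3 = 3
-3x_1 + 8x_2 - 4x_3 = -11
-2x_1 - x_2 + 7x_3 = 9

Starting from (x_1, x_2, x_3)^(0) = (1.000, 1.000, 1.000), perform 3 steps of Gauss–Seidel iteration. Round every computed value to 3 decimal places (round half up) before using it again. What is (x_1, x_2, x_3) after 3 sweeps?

(0.717, -0.382, 1.436)

Iteration 1:
  x_1 = (3 - (-3)·1.000 - (-1)·1.000) / (5) = 1.400
  x_2 = (-11 - (-3)·1.400 - (-4)·1.000) / (8) = -0.350
  x_3 = (9 - (-2)·1.400 - (-1)·-0.350) / (7) = 1.636
Iteration 2:
  x_1 = (3 - (-3)·-0.350 - (-1)·1.636) / (5) = 0.717
  x_2 = (-11 - (-3)·0.717 - (-4)·1.636) / (8) = -0.288
  x_3 = (9 - (-2)·0.717 - (-1)·-0.288) / (7) = 1.449
Iteration 3:
  x_1 = (3 - (-3)·-0.288 - (-1)·1.449) / (5) = 0.717
  x_2 = (-11 - (-3)·0.717 - (-4)·1.449) / (8) = -0.382
  x_3 = (9 - (-2)·0.717 - (-1)·-0.382) / (7) = 1.436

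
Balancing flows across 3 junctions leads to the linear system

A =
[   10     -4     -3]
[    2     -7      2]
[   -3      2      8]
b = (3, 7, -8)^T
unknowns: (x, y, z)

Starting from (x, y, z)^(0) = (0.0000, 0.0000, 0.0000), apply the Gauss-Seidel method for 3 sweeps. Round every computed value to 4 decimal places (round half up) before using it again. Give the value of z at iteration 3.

-0.8277

Iteration 1:
  x = (3 - (-4)·0.0000 - (-3)·0.0000) / (10) = 0.3000
  y = (7 - (2)·0.3000 - (2)·0.0000) / (-7) = -0.9143
  z = (-8 - (-3)·0.3000 - (2)·-0.9143) / (8) = -0.6589
Iteration 2:
  x = (3 - (-4)·-0.9143 - (-3)·-0.6589) / (10) = -0.2634
  y = (7 - (2)·-0.2634 - (2)·-0.6589) / (-7) = -1.2635
  z = (-8 - (-3)·-0.2634 - (2)·-1.2635) / (8) = -0.7829
Iteration 3:
  x = (3 - (-4)·-1.2635 - (-3)·-0.7829) / (10) = -0.4403
  y = (7 - (2)·-0.4403 - (2)·-0.7829) / (-7) = -1.3495
  z = (-8 - (-3)·-0.4403 - (2)·-1.3495) / (8) = -0.8277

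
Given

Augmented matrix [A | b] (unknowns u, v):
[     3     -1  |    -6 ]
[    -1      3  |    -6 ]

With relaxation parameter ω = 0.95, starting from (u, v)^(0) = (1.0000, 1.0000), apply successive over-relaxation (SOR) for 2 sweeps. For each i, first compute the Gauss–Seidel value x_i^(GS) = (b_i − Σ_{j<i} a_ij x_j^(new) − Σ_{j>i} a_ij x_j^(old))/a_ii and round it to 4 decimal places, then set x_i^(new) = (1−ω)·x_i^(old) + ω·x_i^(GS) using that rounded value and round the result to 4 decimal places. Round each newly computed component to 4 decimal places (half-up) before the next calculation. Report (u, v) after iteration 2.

(-2.7162, -2.8769)

Iteration 1:
  u: GS value = (-6 - (-1)·1.0000) / (3) = -1.6667;  u ← (1−ω)·1.0000 + ω·-1.6667 = -1.5334
  v: GS value = (-6 - (-1)·-1.5334) / (3) = -2.5111;  v ← (1−ω)·1.0000 + ω·-2.5111 = -2.3355
Iteration 2:
  u: GS value = (-6 - (-1)·-2.3355) / (3) = -2.7785;  u ← (1−ω)·-1.5334 + ω·-2.7785 = -2.7162
  v: GS value = (-6 - (-1)·-2.7162) / (3) = -2.9054;  v ← (1−ω)·-2.3355 + ω·-2.9054 = -2.8769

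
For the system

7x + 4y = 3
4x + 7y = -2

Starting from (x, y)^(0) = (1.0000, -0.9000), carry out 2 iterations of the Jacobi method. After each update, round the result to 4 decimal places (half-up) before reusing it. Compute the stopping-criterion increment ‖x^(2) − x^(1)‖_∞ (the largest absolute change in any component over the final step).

0.0326

Iteration 1:
  x = (3 - (4)·-0.9000) / (7) = 0.9429
  y = (-2 - (4)·1.0000) / (7) = -0.8571
Iteration 2:
  x = (3 - (4)·-0.8571) / (7) = 0.9183
  y = (-2 - (4)·0.9429) / (7) = -0.8245
Change: (-0.0246, 0.0326) → max |·| = 0.0326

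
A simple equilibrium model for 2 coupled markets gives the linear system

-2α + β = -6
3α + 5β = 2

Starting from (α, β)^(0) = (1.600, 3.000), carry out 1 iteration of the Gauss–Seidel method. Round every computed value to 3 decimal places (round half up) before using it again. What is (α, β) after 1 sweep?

Iteration 1:
  α = (-6 - (1)·3.000) / (-2) = 4.500
  β = (2 - (3)·4.500) / (5) = -2.300

(4.500, -2.300)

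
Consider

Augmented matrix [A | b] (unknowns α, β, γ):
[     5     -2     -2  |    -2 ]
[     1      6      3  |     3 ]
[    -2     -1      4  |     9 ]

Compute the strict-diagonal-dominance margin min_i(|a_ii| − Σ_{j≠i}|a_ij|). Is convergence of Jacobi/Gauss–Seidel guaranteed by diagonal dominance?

row 1: |5| − (2+2) = 1
row 2: |6| − (1+3) = 2
row 3: |4| − (2+1) = 1
minimum over rows = 1 → strictly diagonally dominant (convergence guaranteed)

1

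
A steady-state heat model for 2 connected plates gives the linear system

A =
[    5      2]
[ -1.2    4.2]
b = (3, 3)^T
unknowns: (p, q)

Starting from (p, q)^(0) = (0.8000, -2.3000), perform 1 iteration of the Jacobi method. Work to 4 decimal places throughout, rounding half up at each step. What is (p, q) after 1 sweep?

(1.5200, 0.9429)

Iteration 1:
  p = (3 - (2)·-2.3000) / (5) = 1.5200
  q = (3 - (-1.2)·0.8000) / (4.2) = 0.9429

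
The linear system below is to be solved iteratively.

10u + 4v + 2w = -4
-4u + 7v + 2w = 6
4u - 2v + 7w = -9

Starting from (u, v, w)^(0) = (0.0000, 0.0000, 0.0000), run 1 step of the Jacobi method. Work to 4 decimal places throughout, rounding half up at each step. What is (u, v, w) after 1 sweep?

Iteration 1:
  u = (-4 - (4)·0.0000 - (2)·0.0000) / (10) = -0.4000
  v = (6 - (-4)·0.0000 - (2)·0.0000) / (7) = 0.8571
  w = (-9 - (4)·0.0000 - (-2)·0.0000) / (7) = -1.2857

(-0.4000, 0.8571, -1.2857)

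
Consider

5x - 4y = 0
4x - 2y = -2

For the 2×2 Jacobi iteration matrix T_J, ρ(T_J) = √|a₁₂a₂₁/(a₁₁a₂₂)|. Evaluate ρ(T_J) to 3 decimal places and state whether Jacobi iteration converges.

a₁₂a₂₁/(a₁₁a₂₂) = (-4)·(4) / ((5)·(-2)) = 1.600000
ρ = √|1.600000| = √1.600000 = 1.265
ρ > 1, so Jacobi diverges

1.265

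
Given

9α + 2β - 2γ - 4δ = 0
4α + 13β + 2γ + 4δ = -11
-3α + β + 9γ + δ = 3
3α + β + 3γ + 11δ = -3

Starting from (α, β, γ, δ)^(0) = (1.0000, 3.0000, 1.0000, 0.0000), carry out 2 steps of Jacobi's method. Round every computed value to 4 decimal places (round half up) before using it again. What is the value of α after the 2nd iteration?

Iteration 1:
  α = (0 - (2)·3.0000 - (-2)·1.0000 - (-4)·0.0000) / (9) = -0.4444
  β = (-11 - (4)·1.0000 - (2)·1.0000 - (4)·0.0000) / (13) = -1.3077
  γ = (3 - (-3)·1.0000 - (1)·3.0000 - (1)·0.0000) / (9) = 0.3333
  δ = (-3 - (3)·1.0000 - (1)·3.0000 - (3)·1.0000) / (11) = -1.0909
Iteration 2:
  α = (0 - (2)·-1.3077 - (-2)·0.3333 - (-4)·-1.0909) / (9) = -0.1202
  β = (-11 - (4)·-0.4444 - (2)·0.3333 - (4)·-1.0909) / (13) = -0.4250
  γ = (3 - (-3)·-0.4444 - (1)·-1.3077 - (1)·-1.0909) / (9) = 0.4517
  δ = (-3 - (3)·-0.4444 - (1)·-1.3077 - (3)·0.3333) / (11) = -0.1235

-0.1202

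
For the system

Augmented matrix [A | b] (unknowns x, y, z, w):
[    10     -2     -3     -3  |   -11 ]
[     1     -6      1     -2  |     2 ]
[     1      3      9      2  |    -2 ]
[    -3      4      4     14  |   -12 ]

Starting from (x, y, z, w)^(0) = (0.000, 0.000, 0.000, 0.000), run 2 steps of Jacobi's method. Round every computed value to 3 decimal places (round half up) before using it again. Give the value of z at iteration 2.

Iteration 1:
  x = (-11 - (-2)·0.000 - (-3)·0.000 - (-3)·0.000) / (10) = -1.100
  y = (2 - (1)·0.000 - (1)·0.000 - (-2)·0.000) / (-6) = -0.333
  z = (-2 - (1)·0.000 - (3)·0.000 - (2)·0.000) / (9) = -0.222
  w = (-12 - (-3)·0.000 - (4)·0.000 - (4)·0.000) / (14) = -0.857
Iteration 2:
  x = (-11 - (-2)·-0.333 - (-3)·-0.222 - (-3)·-0.857) / (10) = -1.490
  y = (2 - (1)·-1.100 - (1)·-0.222 - (-2)·-0.857) / (-6) = -0.268
  z = (-2 - (1)·-1.100 - (3)·-0.333 - (2)·-0.857) / (9) = 0.201
  w = (-12 - (-3)·-1.100 - (4)·-0.333 - (4)·-0.222) / (14) = -0.934

0.201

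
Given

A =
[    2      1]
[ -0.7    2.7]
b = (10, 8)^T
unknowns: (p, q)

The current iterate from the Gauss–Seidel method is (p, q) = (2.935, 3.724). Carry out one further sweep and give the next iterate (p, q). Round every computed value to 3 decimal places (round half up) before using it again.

One sweep:
  p = (10 - (1)·3.724) / (2) = 3.138
  q = (8 - (-0.7)·3.138) / (2.7) = 3.777

(3.138, 3.777)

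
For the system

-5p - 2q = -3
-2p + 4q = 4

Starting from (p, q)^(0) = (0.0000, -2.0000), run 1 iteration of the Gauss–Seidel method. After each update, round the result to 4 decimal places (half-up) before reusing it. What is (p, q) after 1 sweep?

Iteration 1:
  p = (-3 - (-2)·-2.0000) / (-5) = 1.4000
  q = (4 - (-2)·1.4000) / (4) = 1.7000

(1.4000, 1.7000)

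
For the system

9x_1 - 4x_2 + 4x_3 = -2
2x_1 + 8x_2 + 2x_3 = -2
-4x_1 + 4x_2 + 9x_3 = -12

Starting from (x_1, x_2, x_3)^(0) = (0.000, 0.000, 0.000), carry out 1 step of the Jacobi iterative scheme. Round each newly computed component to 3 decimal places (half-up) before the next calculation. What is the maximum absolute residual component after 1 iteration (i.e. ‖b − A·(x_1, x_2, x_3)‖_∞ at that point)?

Iteration 1:
  x_1 = (-2 - (-4)·0.000 - (4)·0.000) / (9) = -0.222
  x_2 = (-2 - (2)·0.000 - (2)·0.000) / (8) = -0.250
  x_3 = (-12 - (-4)·0.000 - (4)·0.000) / (9) = -1.333
Residual b − A·x = (4.330, 3.110, 0.109); ∞-norm = 4.330

4.330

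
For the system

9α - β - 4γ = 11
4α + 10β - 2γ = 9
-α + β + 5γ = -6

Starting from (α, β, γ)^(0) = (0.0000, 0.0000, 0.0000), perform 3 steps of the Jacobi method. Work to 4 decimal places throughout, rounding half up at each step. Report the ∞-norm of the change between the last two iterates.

0.1862

Iteration 1:
  α = (11 - (-1)·0.0000 - (-4)·0.0000) / (9) = 1.2222
  β = (9 - (4)·0.0000 - (-2)·0.0000) / (10) = 0.9000
  γ = (-6 - (-1)·0.0000 - (1)·0.0000) / (5) = -1.2000
Iteration 2:
  α = (11 - (-1)·0.9000 - (-4)·-1.2000) / (9) = 0.7889
  β = (9 - (4)·1.2222 - (-2)·-1.2000) / (10) = 0.1711
  γ = (-6 - (-1)·1.2222 - (1)·0.9000) / (5) = -1.1356
Iteration 3:
  α = (11 - (-1)·0.1711 - (-4)·-1.1356) / (9) = 0.7365
  β = (9 - (4)·0.7889 - (-2)·-1.1356) / (10) = 0.3573
  γ = (-6 - (-1)·0.7889 - (1)·0.1711) / (5) = -1.0764
Change: (-0.0524, 0.1862, 0.0592) → max |·| = 0.1862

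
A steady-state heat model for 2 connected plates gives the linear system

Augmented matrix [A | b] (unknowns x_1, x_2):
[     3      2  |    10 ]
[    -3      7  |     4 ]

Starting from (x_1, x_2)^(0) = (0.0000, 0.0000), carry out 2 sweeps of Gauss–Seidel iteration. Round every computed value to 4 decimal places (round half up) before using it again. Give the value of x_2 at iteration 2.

1.4286

Iteration 1:
  x_1 = (10 - (2)·0.0000) / (3) = 3.3333
  x_2 = (4 - (-3)·3.3333) / (7) = 2.0000
Iteration 2:
  x_1 = (10 - (2)·2.0000) / (3) = 2.0000
  x_2 = (4 - (-3)·2.0000) / (7) = 1.4286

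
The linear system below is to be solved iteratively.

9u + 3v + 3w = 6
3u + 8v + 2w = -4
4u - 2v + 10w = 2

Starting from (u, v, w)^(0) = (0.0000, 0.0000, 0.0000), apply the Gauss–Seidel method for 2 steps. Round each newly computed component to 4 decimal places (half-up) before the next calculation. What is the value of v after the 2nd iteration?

-0.8167

Iteration 1:
  u = (6 - (3)·0.0000 - (3)·0.0000) / (9) = 0.6667
  v = (-4 - (3)·0.6667 - (2)·0.0000) / (8) = -0.7500
  w = (2 - (4)·0.6667 - (-2)·-0.7500) / (10) = -0.2167
Iteration 2:
  u = (6 - (3)·-0.7500 - (3)·-0.2167) / (9) = 0.9889
  v = (-4 - (3)·0.9889 - (2)·-0.2167) / (8) = -0.8167
  w = (2 - (4)·0.9889 - (-2)·-0.8167) / (10) = -0.3589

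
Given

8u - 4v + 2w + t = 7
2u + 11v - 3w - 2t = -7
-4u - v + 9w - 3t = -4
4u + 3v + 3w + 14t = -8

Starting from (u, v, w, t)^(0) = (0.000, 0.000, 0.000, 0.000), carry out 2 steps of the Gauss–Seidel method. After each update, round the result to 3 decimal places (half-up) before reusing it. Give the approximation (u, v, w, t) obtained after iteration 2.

Iteration 1:
  u = (7 - (-4)·0.000 - (2)·0.000 - (1)·0.000) / (8) = 0.875
  v = (-7 - (2)·0.875 - (-3)·0.000 - (-2)·0.000) / (11) = -0.795
  w = (-4 - (-4)·0.875 - (-1)·-0.795 - (-3)·0.000) / (9) = -0.144
  t = (-8 - (4)·0.875 - (3)·-0.795 - (3)·-0.144) / (14) = -0.620
Iteration 2:
  u = (7 - (-4)·-0.795 - (2)·-0.144 - (1)·-0.620) / (8) = 0.591
  v = (-7 - (2)·0.591 - (-3)·-0.144 - (-2)·-0.620) / (11) = -0.896
  w = (-4 - (-4)·0.591 - (-1)·-0.896 - (-3)·-0.620) / (9) = -0.488
  t = (-8 - (4)·0.591 - (3)·-0.896 - (3)·-0.488) / (14) = -0.444

(0.591, -0.896, -0.488, -0.444)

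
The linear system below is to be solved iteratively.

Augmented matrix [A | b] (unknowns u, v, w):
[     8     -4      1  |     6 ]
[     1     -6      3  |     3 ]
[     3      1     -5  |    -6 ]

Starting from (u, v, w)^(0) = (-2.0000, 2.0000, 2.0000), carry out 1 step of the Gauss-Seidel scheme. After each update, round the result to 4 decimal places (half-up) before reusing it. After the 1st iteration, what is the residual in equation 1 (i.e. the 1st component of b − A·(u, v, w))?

Iteration 1:
  u = (6 - (-4)·2.0000 - (1)·2.0000) / (8) = 1.5000
  v = (3 - (1)·1.5000 - (3)·2.0000) / (-6) = 0.7500
  w = (-6 - (3)·1.5000 - (1)·0.7500) / (-5) = 2.2500
Residual b − A·x = (-5.2500, -0.7500, 0.0000)

-5.2500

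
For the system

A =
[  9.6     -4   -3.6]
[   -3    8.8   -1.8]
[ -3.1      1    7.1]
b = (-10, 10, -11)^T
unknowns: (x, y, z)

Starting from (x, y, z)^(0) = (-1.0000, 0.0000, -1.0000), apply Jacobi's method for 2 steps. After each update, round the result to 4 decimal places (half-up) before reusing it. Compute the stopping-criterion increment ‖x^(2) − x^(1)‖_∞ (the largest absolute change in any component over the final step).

Iteration 1:
  x = (-10 - (-4)·0.0000 - (-3.6)·-1.0000) / (9.6) = -1.4167
  y = (10 - (-3)·-1.0000 - (-1.8)·-1.0000) / (8.8) = 0.5909
  z = (-11 - (-3.1)·-1.0000 - (1)·0.0000) / (7.1) = -1.9859
Iteration 2:
  x = (-10 - (-4)·0.5909 - (-3.6)·-1.9859) / (9.6) = -1.5402
  y = (10 - (-3)·-1.4167 - (-1.8)·-1.9859) / (8.8) = 0.2472
  z = (-11 - (-3.1)·-1.4167 - (1)·0.5909) / (7.1) = -2.2511
Change: (-0.1235, -0.3437, -0.2652) → max |·| = 0.3437

0.3437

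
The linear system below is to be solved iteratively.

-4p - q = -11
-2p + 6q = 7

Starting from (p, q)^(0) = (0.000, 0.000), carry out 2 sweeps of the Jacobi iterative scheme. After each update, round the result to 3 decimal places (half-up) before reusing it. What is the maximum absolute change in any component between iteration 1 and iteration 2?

Iteration 1:
  p = (-11 - (-1)·0.000) / (-4) = 2.750
  q = (7 - (-2)·0.000) / (6) = 1.167
Iteration 2:
  p = (-11 - (-1)·1.167) / (-4) = 2.458
  q = (7 - (-2)·2.750) / (6) = 2.083
Change: (-0.292, 0.916) → max |·| = 0.916

0.916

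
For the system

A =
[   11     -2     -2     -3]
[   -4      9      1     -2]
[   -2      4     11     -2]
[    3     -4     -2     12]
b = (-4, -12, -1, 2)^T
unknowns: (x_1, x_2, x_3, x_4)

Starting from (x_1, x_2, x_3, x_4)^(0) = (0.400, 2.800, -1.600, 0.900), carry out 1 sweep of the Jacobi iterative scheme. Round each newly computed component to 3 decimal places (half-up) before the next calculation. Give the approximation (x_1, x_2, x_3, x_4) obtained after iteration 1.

(0.100, -0.778, -0.873, 0.733)

Iteration 1:
  x_1 = (-4 - (-2)·2.800 - (-2)·-1.600 - (-3)·0.900) / (11) = 0.100
  x_2 = (-12 - (-4)·0.400 - (1)·-1.600 - (-2)·0.900) / (9) = -0.778
  x_3 = (-1 - (-2)·0.400 - (4)·2.800 - (-2)·0.900) / (11) = -0.873
  x_4 = (2 - (3)·0.400 - (-4)·2.800 - (-2)·-1.600) / (12) = 0.733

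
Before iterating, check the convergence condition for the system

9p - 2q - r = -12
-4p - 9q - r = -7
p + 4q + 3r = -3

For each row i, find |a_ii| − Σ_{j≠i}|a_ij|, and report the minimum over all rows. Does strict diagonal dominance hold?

row 1: |9| − (2+1) = 6
row 2: |-9| − (4+1) = 4
row 3: |3| − (1+4) = -2
minimum over rows = -2 → not strictly diagonally dominant

-2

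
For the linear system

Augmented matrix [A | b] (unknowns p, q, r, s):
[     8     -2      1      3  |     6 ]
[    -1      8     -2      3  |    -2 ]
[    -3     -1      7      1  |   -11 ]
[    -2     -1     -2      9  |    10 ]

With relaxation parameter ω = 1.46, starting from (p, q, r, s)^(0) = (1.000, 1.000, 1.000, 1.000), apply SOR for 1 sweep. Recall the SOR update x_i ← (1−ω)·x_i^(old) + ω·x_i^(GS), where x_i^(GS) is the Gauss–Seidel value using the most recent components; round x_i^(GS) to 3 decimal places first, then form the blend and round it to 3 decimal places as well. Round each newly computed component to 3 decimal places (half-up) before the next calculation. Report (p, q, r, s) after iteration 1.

(0.270, -0.958, -2.993, 0.124)

Iteration 1:
  p: GS value = (6 - (-2)·1.000 - (1)·1.000 - (3)·1.000) / (8) = 0.500;  p ← (1−ω)·1.000 + ω·0.500 = 0.270
  q: GS value = (-2 - (-1)·0.270 - (-2)·1.000 - (3)·1.000) / (8) = -0.341;  q ← (1−ω)·1.000 + ω·-0.341 = -0.958
  r: GS value = (-11 - (-3)·0.270 - (-1)·-0.958 - (1)·1.000) / (7) = -1.735;  r ← (1−ω)·1.000 + ω·-1.735 = -2.993
  s: GS value = (10 - (-2)·0.270 - (-1)·-0.958 - (-2)·-2.993) / (9) = 0.400;  s ← (1−ω)·1.000 + ω·0.400 = 0.124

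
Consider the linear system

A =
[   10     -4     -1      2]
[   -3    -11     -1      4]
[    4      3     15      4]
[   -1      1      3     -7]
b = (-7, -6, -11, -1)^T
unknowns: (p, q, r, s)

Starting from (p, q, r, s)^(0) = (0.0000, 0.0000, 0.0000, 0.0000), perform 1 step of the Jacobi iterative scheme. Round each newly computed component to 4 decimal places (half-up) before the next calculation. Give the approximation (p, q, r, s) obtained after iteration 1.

Iteration 1:
  p = (-7 - (-4)·0.0000 - (-1)·0.0000 - (2)·0.0000) / (10) = -0.7000
  q = (-6 - (-3)·0.0000 - (-1)·0.0000 - (4)·0.0000) / (-11) = 0.5455
  r = (-11 - (4)·0.0000 - (3)·0.0000 - (4)·0.0000) / (15) = -0.7333
  s = (-1 - (-1)·0.0000 - (1)·0.0000 - (3)·0.0000) / (-7) = 0.1429

(-0.7000, 0.5455, -0.7333, 0.1429)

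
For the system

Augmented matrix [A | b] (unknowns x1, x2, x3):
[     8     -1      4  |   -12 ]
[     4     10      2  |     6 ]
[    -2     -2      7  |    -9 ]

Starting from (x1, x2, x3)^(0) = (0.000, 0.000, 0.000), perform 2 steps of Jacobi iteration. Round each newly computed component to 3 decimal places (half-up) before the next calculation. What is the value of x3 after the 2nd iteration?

Iteration 1:
  x1 = (-12 - (-1)·0.000 - (4)·0.000) / (8) = -1.500
  x2 = (6 - (4)·0.000 - (2)·0.000) / (10) = 0.600
  x3 = (-9 - (-2)·0.000 - (-2)·0.000) / (7) = -1.286
Iteration 2:
  x1 = (-12 - (-1)·0.600 - (4)·-1.286) / (8) = -0.782
  x2 = (6 - (4)·-1.500 - (2)·-1.286) / (10) = 1.457
  x3 = (-9 - (-2)·-1.500 - (-2)·0.600) / (7) = -1.543

-1.543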